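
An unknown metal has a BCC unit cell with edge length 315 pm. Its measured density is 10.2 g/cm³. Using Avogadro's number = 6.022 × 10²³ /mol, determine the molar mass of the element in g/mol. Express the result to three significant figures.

A BCC cell has Z = 2 atoms; a = 3.150 × 10^-8 cm.
M = ρ·N_A·a³/Z = 10.2 × 6.022 × 10²³ × 3.126 × 10^-23 / 2 = 96.0 g/mol.

96.0 g/mol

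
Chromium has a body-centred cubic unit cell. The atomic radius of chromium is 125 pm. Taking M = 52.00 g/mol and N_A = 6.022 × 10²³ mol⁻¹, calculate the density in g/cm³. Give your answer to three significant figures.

7.18 g/cm³

In a BCC lattice, atoms touch along the body diagonal, so √3·a = 4r, giving a = 288.7 pm = 2.887 × 10^-8 cm.
With Z = 2, ρ = Z·M/(N_A·a³) = 2 × 52.00 / (6.022 × 10²³ × 2.406 × 10^-23) = 7.179 g/cm³.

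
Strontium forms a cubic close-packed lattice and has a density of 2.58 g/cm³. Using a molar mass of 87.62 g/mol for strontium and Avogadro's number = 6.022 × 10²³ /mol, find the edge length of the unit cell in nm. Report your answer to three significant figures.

0.609 nm

With Z = 4 atoms per FCC cell, a³ = Z·M/(N_A·ρ) = 4 × 87.62 / (6.022 × 10²³ × 2.580 g/cm³) = 2.256 × 10^-22 cm³.
a = (2.256 × 10^-22)^(1/3) = 6.087 × 10^-8 cm = 0.609 nm.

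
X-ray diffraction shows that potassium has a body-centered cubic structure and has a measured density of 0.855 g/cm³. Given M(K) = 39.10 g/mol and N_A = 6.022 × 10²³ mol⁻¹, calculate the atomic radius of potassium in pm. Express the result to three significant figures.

231 pm

For a BCC cell (Z = 2), a³ = Z·M/(N_A·ρ) = 2 × 39.10 / (6.022 × 10²³ × 0.8550) = 1.519 × 10^-22 cm³, so a = 5.335 × 10^-8 cm = 533.5 pm.
Atoms touch along the body diagonal, so √3·a = 4r, so r = 0.4330 × a = 231 pm.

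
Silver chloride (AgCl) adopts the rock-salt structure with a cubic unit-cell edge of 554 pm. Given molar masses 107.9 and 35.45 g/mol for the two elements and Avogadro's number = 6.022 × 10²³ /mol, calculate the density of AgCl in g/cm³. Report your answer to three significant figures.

The rock-salt structure contains Z = 4 formula units per cell; M(AgCl) = 107.9 + 35.45 = 143.35 g/mol.
a³ = (5.540 × 10^-8 cm)³ = 1.700 × 10^-22 cm³.
ρ = 4 × 143.35 / (6.022 × 10²³ × 1.700 × 10^-22) = 5.600 g/cm³.

5.60 g/cm³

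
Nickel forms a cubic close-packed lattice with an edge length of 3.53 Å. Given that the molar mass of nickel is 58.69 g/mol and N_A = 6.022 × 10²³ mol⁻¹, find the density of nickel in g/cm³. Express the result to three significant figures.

8.86 g/cm³

An FCC unit cell contains Z = 4 atoms.
Cell volume: a³ = (3.53 Å)³ = (3.530 × 10^-8 cm)³ = 4.399 × 10^-23 cm³.
ρ = Z·M/(N_A·a³) = 4 × 58.69 / (6.022 × 10²³ × 4.399 × 10^-23) = 8.863 g/cm³.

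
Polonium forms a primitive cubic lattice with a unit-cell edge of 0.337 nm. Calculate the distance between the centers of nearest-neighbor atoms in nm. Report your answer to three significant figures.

0.337 nm

In a simple cubic structure, atoms touch along the cell edge, so a = 2r; the nearest-neighbor distance equals 2r = 1.000·a.
d = 1.000 × 0.337 = 0.337 nm.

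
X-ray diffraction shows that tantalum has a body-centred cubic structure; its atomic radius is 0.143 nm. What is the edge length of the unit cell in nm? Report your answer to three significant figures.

In a BCC lattice, atoms touch along the body diagonal, so √3·a = 4r.
a = 4r/√3 = 4 × 0.143 / 1.7321 = 0.330 nm.

0.330 nm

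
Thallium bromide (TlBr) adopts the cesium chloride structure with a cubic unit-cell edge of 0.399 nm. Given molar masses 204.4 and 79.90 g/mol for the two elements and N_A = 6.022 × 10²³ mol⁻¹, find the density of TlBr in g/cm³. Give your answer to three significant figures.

7.43 g/cm³

The cesium chloride structure contains Z = 1 formula unit per cell; M(TlBr) = 204.4 + 79.90 = 284.3 g/mol.
a³ = (3.990 × 10^-8 cm)³ = 6.352 × 10^-23 cm³.
ρ = 1 × 284.3 / (6.022 × 10²³ × 6.352 × 10^-23) = 7.432 g/cm³.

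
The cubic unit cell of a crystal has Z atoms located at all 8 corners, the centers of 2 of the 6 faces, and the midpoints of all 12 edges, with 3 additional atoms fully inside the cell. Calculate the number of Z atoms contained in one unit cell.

8

Corner atoms are shared by 8 cells (1/8 each), face atoms by 2 (1/2 each), edge atoms by 4 (1/4 each), interior atoms are unshared.
Net atoms = 8 × 1/8 + 2 × 1/2 + 12 × 1/4 + 3 = 1 + 1 + 3 + 3 = 8.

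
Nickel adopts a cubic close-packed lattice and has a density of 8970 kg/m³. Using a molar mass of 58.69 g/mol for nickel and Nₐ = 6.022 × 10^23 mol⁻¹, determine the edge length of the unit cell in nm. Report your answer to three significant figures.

With Z = 4 atoms per FCC cell, a³ = Z·M/(N_A·ρ) = 4 × 58.69 / (6.022 × 10²³ × 8.970 g/cm³) = 4.346 × 10^-23 cm³.
a = (4.346 × 10^-23)^(1/3) = 3.516 × 10^-8 cm = 0.352 nm.

0.352 nm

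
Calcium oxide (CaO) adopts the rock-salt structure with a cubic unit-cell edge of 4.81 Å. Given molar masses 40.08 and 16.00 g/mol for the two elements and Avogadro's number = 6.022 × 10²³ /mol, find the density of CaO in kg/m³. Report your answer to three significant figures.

3350 kg/m³

The rock-salt structure contains Z = 4 formula units per cell; M(CaO) = 40.08 + 16.00 = 56.08 g/mol.
a³ = (4.810 × 10^-8 cm)³ = 1.113 × 10^-22 cm³.
ρ = 4 × 56.08 / (6.022 × 10²³ × 1.113 × 10^-22) = 3.347 g/cm³ = 3350 kg/m³.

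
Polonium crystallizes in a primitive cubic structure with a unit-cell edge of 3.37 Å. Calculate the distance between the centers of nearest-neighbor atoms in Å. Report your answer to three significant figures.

3.37 Å

In a simple cubic structure, atoms touch along the cell edge, so a = 2r; the nearest-neighbor distance equals 2r = 1.000·a.
d = 1.000 × 3.37 = 3.37 Å.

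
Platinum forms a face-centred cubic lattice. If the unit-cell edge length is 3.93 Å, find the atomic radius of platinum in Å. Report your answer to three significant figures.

In an FCC lattice, atoms touch along the face diagonal, so √2·a = 4r.
r = √2·a/4 = 1.4142 × 3.93 / 4 = 1.39 Å.

1.39 Å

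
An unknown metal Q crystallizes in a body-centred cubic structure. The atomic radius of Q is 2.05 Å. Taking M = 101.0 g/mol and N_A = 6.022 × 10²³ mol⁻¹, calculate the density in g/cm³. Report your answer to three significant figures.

In a BCC lattice, atoms touch along the body diagonal, so √3·a = 4r, giving a = 4.734 Å = 4.734 × 10^-8 cm.
With Z = 2, ρ = Z·M/(N_A·a³) = 2 × 101.0 / (6.022 × 10²³ × 1.061 × 10^-22) = 3.161 g/cm³.

3.16 g/cm³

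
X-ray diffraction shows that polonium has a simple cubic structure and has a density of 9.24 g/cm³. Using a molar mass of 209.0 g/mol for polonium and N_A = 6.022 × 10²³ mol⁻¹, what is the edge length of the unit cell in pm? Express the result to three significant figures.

With Z = 1 atom per simple cubic cell, a³ = Z·M/(N_A·ρ) = 1 × 209.0 / (6.022 × 10²³ × 9.240 g/cm³) = 3.756 × 10^-23 cm³.
a = (3.756 × 10^-23)^(1/3) = 3.349 × 10^-8 cm = 335 pm.

335 pm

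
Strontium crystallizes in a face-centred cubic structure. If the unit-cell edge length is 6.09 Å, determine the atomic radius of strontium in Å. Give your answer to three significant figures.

In an FCC lattice, atoms touch along the face diagonal, so √2·a = 4r.
r = √2·a/4 = 1.4142 × 6.09 / 4 = 2.15 Å.

2.15 Å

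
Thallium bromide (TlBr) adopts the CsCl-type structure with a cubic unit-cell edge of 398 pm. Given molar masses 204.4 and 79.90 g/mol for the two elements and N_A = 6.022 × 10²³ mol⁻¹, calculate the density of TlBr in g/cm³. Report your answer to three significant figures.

7.49 g/cm³

The CsCl-type structure contains Z = 1 formula unit per cell; M(TlBr) = 204.4 + 79.90 = 284.3 g/mol.
a³ = (3.980 × 10^-8 cm)³ = 6.304 × 10^-23 cm³.
ρ = 1 × 284.3 / (6.022 × 10²³ × 6.304 × 10^-23) = 7.488 g/cm³.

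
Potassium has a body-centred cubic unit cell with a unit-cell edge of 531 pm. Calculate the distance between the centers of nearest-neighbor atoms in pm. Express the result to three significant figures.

In a BCC structure, atoms touch along the body diagonal, so √3·a = 4r; the nearest-neighbor distance equals 2r = 0.8660·a.
d = 0.8660 × 531 = 460 pm.

460 pm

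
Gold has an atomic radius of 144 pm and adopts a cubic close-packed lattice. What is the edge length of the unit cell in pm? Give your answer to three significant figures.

In an FCC lattice, atoms touch along the face diagonal, so √2·a = 4r.
a = 4r/√2 = 4 × 144 / 1.4142 = 407 pm.

407 pm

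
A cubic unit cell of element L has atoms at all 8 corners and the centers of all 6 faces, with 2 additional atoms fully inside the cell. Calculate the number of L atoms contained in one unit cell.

Corner atoms are shared by 8 cells (1/8 each), face atoms by 2 (1/2 each), interior atoms are unshared.
Net atoms = 8 × 1/8 + 6 × 1/2 + 2 = 1 + 3 + 2 = 6.

6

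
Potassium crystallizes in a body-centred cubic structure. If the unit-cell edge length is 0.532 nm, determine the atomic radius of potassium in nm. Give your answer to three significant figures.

In a BCC lattice, atoms touch along the body diagonal, so √3·a = 4r.
r = √3·a/4 = 1.7321 × 0.532 / 4 = 0.230 nm.

0.230 nm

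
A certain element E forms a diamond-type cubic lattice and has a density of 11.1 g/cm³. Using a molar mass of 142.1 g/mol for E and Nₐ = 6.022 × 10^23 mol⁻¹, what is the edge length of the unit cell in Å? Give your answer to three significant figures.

5.54 Å

With Z = 8 atoms per diamond cubic cell, a³ = Z·M/(N_A·ρ) = 8 × 142.1 / (6.022 × 10²³ × 11.10 g/cm³) = 1.701 × 10^-22 cm³.
a = (1.701 × 10^-22)^(1/3) = 5.540 × 10^-8 cm = 5.54 Å.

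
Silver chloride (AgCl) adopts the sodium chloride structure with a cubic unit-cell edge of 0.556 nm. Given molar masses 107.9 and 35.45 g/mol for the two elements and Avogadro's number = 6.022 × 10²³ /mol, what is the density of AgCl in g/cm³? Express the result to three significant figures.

5.54 g/cm³

The sodium chloride structure contains Z = 4 formula units per cell; M(AgCl) = 107.9 + 35.45 = 143.35 g/mol.
a³ = (5.560 × 10^-8 cm)³ = 1.719 × 10^-22 cm³.
ρ = 4 × 143.35 / (6.022 × 10²³ × 1.719 × 10^-22) = 5.540 g/cm³.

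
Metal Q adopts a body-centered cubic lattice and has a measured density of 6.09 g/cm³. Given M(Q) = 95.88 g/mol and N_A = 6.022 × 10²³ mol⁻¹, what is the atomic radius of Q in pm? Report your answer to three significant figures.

For a BCC cell (Z = 2), a³ = Z·M/(N_A·ρ) = 2 × 95.88 / (6.022 × 10²³ × 6.090) = 5.229 × 10^-23 cm³, so a = 3.739 × 10^-8 cm = 373.9 pm.
Atoms touch along the body diagonal, so √3·a = 4r, so r = 0.4330 × a = 162 pm.

162 pm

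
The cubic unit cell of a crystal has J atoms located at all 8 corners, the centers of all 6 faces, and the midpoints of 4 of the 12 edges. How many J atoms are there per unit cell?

5

Corner atoms are shared by 8 cells (1/8 each), face atoms by 2 (1/2 each), edge atoms by 4 (1/4 each).
Net atoms = 8 × 1/8 + 6 × 1/2 + 4 × 1/4 = 1 + 3 + 1 = 5.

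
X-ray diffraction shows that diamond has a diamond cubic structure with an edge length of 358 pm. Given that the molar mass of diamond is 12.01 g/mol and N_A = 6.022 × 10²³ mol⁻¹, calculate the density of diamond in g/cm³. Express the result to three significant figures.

3.48 g/cm³

A diamond cubic unit cell contains Z = 8 atoms.
Cell volume: a³ = (358 pm)³ = (3.580 × 10^-8 cm)³ = 4.588 × 10^-23 cm³.
ρ = Z·M/(N_A·a³) = 8 × 12.01 / (6.022 × 10²³ × 4.588 × 10^-23) = 3.477 g/cm³.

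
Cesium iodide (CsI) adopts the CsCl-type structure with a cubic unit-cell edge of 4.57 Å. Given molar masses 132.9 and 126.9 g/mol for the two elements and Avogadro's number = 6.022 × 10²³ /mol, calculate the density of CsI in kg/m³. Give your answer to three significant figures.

The CsCl-type structure contains Z = 1 formula unit per cell; M(CsI) = 132.9 + 126.9 = 259.8 g/mol.
a³ = (4.570 × 10^-8 cm)³ = 9.544 × 10^-23 cm³.
ρ = 1 × 259.8 / (6.022 × 10²³ × 9.544 × 10^-23) = 4.520 g/cm³ = 4520 kg/m³.

4520 kg/m³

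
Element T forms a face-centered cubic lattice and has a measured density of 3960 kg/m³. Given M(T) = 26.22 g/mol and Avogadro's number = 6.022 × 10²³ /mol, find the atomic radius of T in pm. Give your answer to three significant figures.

125 pm

For an FCC cell (Z = 4), a³ = Z·M/(N_A·ρ) = 4 × 26.22 / (6.022 × 10²³ × 3.960) = 4.398 × 10^-23 cm³, so a = 3.530 × 10^-8 cm = 353.0 pm.
Atoms touch along the face diagonal, so √2·a = 4r, so r = 0.3536 × a = 125 pm.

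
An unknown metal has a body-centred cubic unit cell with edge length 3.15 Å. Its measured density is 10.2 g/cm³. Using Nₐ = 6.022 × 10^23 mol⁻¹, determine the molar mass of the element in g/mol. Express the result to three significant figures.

96.0 g/mol

A BCC cell has Z = 2 atoms; a = 3.150 × 10^-8 cm.
M = ρ·N_A·a³/Z = 10.2 × 6.022 × 10²³ × 3.126 × 10^-23 / 2 = 96.0 g/mol.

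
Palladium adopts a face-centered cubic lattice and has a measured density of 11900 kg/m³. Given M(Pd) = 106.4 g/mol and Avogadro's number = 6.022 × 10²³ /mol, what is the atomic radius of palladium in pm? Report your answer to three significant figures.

For an FCC cell (Z = 4), a³ = Z·M/(N_A·ρ) = 4 × 106.4 / (6.022 × 10²³ × 11.90) = 5.939 × 10^-23 cm³, so a = 3.902 × 10^-8 cm = 390.2 pm.
Atoms touch along the face diagonal, so √2·a = 4r, so r = 0.3536 × a = 138 pm.

138 pm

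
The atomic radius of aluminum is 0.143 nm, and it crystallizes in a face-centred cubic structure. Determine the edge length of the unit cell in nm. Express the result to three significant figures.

0.404 nm

In an FCC lattice, atoms touch along the face diagonal, so √2·a = 4r.
a = 4r/√2 = 4 × 0.143 / 1.4142 = 0.404 nm.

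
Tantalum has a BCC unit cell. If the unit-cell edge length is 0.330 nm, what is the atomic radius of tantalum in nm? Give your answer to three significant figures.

0.143 nm

In a BCC lattice, atoms touch along the body diagonal, so √3·a = 4r.
r = √3·a/4 = 1.7321 × 0.330 / 4 = 0.143 nm.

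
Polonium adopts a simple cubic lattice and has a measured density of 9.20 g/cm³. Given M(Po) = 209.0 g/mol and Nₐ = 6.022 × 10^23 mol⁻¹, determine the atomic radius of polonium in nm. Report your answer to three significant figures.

For a simple cubic cell (Z = 1), a³ = Z·M/(N_A·ρ) = 1 × 209.0 / (6.022 × 10²³ × 9.200) = 3.772 × 10^-23 cm³, so a = 3.354 × 10^-8 cm = 0.3354 nm.
Atoms touch along the cell edge, so a = 2r, so r = 0.5000 × a = 0.168 nm.

0.168 nm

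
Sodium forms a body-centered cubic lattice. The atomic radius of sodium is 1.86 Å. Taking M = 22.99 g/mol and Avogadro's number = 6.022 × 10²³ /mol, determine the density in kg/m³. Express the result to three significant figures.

In a BCC lattice, atoms touch along the body diagonal, so √3·a = 4r, giving a = 4.295 Å = 4.295 × 10^-8 cm.
With Z = 2, ρ = Z·M/(N_A·a³) = 2 × 22.99 / (6.022 × 10²³ × 7.926 × 10^-23) = 0.9634 g/cm³ = 963 kg/m³.

963 kg/m³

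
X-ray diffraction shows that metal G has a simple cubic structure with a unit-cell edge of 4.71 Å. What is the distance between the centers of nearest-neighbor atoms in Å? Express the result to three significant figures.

In a simple cubic structure, atoms touch along the cell edge, so a = 2r; the nearest-neighbor distance equals 2r = 1.000·a.
d = 1.000 × 4.71 = 4.71 Å.

4.71 Å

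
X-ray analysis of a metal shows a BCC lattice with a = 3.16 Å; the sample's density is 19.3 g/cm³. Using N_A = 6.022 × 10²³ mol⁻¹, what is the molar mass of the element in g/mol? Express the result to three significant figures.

183 g/mol

A BCC cell has Z = 2 atoms; a = 3.160 × 10^-8 cm.
M = ρ·N_A·a³/Z = 19.3 × 6.022 × 10²³ × 3.155 × 10^-23 / 2 = 183 g/mol.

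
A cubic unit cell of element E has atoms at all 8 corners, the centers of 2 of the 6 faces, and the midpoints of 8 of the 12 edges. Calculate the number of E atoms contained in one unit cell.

4

Corner atoms are shared by 8 cells (1/8 each), face atoms by 2 (1/2 each), edge atoms by 4 (1/4 each).
Net atoms = 8 × 1/8 + 2 × 1/2 + 8 × 1/4 = 1 + 1 + 2 = 4.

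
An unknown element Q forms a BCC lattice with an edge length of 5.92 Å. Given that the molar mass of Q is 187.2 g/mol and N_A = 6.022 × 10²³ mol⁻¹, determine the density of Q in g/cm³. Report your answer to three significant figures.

3.00 g/cm³

A BCC unit cell contains Z = 2 atoms.
Cell volume: a³ = (5.92 Å)³ = (5.920 × 10^-8 cm)³ = 2.075 × 10^-22 cm³.
ρ = Z·M/(N_A·a³) = 2 × 187.2 / (6.022 × 10²³ × 2.075 × 10^-22) = 2.997 g/cm³.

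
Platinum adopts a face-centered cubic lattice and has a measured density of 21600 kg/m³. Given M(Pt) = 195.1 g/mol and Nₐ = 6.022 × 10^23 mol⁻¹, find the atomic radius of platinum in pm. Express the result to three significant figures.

For an FCC cell (Z = 4), a³ = Z·M/(N_A·ρ) = 4 × 195.1 / (6.022 × 10²³ × 21.60) = 6.000 × 10^-23 cm³, so a = 3.915 × 10^-8 cm = 391.5 pm.
Atoms touch along the face diagonal, so √2·a = 4r, so r = 0.3536 × a = 138 pm.

138 pm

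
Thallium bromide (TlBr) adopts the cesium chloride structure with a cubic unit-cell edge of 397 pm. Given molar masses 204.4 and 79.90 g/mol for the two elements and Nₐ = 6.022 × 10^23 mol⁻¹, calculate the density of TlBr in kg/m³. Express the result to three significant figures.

7550 kg/m³

The cesium chloride structure contains Z = 1 formula unit per cell; M(TlBr) = 204.4 + 79.90 = 284.3 g/mol.
a³ = (3.970 × 10^-8 cm)³ = 6.257 × 10^-23 cm³.
ρ = 1 × 284.3 / (6.022 × 10²³ × 6.257 × 10^-23) = 7.545 g/cm³ = 7550 kg/m³.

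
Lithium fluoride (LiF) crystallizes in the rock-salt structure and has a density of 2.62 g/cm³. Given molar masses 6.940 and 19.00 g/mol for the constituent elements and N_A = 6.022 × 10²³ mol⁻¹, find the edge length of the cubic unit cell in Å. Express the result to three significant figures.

M(LiF) = 25.94 g/mol; Z = 4 formula units per cell.
a³ = Z·M/(N_A·ρ) = 4 × 25.94 / (6.022 × 10²³ × 2.62) = 6.576 × 10^-23 cm³, so a = 4.036 × 10^-8 cm = 4.04 Å.

4.04 Å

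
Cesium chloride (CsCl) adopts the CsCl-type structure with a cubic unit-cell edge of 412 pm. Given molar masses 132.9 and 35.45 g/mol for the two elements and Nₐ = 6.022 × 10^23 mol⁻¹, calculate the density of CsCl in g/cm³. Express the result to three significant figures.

4.00 g/cm³

The CsCl-type structure contains Z = 1 formula unit per cell; M(CsCl) = 132.9 + 35.45 = 168.35 g/mol.
a³ = (4.120 × 10^-8 cm)³ = 6.993 × 10^-23 cm³.
ρ = 1 × 168.35 / (6.022 × 10²³ × 6.993 × 10^-23) = 3.997 g/cm³.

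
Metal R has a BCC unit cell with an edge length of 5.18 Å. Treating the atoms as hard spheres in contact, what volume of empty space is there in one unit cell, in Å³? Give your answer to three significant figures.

In a BCC lattice atoms touch along the body diagonal, so √3·a = 4r, so r = 0.4330a = 2.243 Å.
V_cell = a³ = 139.0 Å³; V_atoms = 2 × (4/3)πr³ = 94.54 Å³.
Empty space = 139.0 − 94.54 = 44.5 Å³.

44.5 Å³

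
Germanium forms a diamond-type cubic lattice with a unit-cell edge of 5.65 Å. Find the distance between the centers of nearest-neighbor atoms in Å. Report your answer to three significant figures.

2.45 Å

In a diamond cubic structure, nearest neighbors lie along the body diagonal with √3·a = 8r; the nearest-neighbor distance equals 2r = 0.4330·a.
d = 0.4330 × 5.65 = 2.45 Å.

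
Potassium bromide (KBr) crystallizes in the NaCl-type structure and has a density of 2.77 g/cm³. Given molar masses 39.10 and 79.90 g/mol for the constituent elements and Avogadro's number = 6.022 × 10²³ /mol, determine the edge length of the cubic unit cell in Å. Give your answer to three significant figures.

M(KBr) = 119.0 g/mol; Z = 4 formula units per cell.
a³ = Z·M/(N_A·ρ) = 4 × 119.0 / (6.022 × 10²³ × 2.77) = 2.854 × 10^-22 cm³, so a = 6.584 × 10^-8 cm = 6.58 Å.

6.58 Å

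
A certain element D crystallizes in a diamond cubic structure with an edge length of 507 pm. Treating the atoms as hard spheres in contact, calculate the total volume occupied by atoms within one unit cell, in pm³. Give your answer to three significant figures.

4.43 × 10^7 pm³

In a diamond cubic lattice nearest neighbors lie along the body diagonal with √3·a = 8r, so r = 0.2165a = 109.8 pm.
V_atoms = Z × (4/3)πr³ = 8 × (4/3)π × (109.8)³ = 4.43 × 10^7 pm³.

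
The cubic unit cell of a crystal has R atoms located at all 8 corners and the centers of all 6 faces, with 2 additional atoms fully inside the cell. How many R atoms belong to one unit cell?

6

Corner atoms are shared by 8 cells (1/8 each), face atoms by 2 (1/2 each), interior atoms are unshared.
Net atoms = 8 × 1/8 + 6 × 1/2 + 2 = 1 + 3 + 2 = 6.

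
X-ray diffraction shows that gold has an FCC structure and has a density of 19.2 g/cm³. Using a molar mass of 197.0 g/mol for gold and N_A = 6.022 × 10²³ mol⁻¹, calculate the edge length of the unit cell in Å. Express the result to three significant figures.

4.08 Å

With Z = 4 atoms per FCC cell, a³ = Z·M/(N_A·ρ) = 4 × 197.0 / (6.022 × 10²³ × 19.20 g/cm³) = 6.815 × 10^-23 cm³.
a = (6.815 × 10^-23)^(1/3) = 4.085 × 10^-8 cm = 4.08 Å.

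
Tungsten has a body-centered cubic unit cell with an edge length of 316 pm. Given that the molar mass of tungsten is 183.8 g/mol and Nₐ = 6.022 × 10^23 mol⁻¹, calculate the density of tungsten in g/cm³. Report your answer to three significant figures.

19.3 g/cm³

A BCC unit cell contains Z = 2 atoms.
Cell volume: a³ = (316 pm)³ = (3.160 × 10^-8 cm)³ = 3.155 × 10^-23 cm³.
ρ = Z·M/(N_A·a³) = 2 × 183.8 / (6.022 × 10²³ × 3.155 × 10^-23) = 19.35 g/cm³.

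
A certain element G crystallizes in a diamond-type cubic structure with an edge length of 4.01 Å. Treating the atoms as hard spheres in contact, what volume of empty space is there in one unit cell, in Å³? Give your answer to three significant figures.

42.6 Å³

In a diamond cubic lattice nearest neighbors lie along the body diagonal with √3·a = 8r, so r = 0.2165a = 0.8682 Å.
V_cell = a³ = 64.48 Å³; V_atoms = 8 × (4/3)πr³ = 21.93 Å³.
Empty space = 64.48 − 21.93 = 42.6 Å³.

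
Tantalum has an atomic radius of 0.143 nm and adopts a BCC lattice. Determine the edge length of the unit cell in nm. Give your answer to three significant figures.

In a BCC lattice, atoms touch along the body diagonal, so √3·a = 4r.
a = 4r/√3 = 4 × 0.143 / 1.7321 = 0.330 nm.

0.330 nm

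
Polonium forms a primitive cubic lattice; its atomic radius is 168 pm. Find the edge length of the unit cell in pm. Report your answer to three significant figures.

336 pm

In a simple cubic lattice, atoms touch along the cell edge, so a = 2r.
a = 2r = 2 × 168 = 336 pm.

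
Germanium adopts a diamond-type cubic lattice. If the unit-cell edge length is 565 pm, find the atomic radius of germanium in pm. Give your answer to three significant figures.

In a diamond cubic lattice, nearest neighbors lie along the body diagonal with √3·a = 8r.
r = √3·a/8 = 1.7321 × 565 / 8 = 122 pm.

122 pm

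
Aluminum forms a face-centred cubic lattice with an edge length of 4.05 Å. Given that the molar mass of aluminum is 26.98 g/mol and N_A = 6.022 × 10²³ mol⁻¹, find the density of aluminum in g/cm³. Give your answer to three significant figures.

An FCC unit cell contains Z = 4 atoms.
Cell volume: a³ = (4.05 Å)³ = (4.050 × 10^-8 cm)³ = 6.643 × 10^-23 cm³.
ρ = Z·M/(N_A·a³) = 4 × 26.98 / (6.022 × 10²³ × 6.643 × 10^-23) = 2.698 g/cm³.

2.70 g/cm³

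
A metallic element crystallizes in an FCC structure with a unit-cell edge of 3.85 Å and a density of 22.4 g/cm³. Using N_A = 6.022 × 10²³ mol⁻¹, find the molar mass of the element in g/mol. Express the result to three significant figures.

192 g/mol

An FCC cell has Z = 4 atoms; a = 3.850 × 10^-8 cm.
M = ρ·N_A·a³/Z = 22.4 × 6.022 × 10²³ × 5.707 × 10^-23 / 4 = 192 g/mol.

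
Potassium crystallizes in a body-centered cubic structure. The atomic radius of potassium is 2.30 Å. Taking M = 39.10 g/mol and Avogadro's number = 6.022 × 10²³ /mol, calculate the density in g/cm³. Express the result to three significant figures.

In a BCC lattice, atoms touch along the body diagonal, so √3·a = 4r, giving a = 5.312 Å = 5.312 × 10^-8 cm.
With Z = 2, ρ = Z·M/(N_A·a³) = 2 × 39.10 / (6.022 × 10²³ × 1.499 × 10^-22) = 0.8665 g/cm³.

0.867 g/cm³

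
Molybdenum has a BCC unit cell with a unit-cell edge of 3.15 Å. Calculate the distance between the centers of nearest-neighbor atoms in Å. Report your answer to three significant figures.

2.73 Å

In a BCC structure, atoms touch along the body diagonal, so √3·a = 4r; the nearest-neighbor distance equals 2r = 0.8660·a.
d = 0.8660 × 3.15 = 2.73 Å.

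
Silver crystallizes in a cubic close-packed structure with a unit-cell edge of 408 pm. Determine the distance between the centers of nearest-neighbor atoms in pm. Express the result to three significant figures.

In an FCC structure, atoms touch along the face diagonal, so √2·a = 4r; the nearest-neighbor distance equals 2r = 0.7071·a.
d = 0.7071 × 408 = 288 pm.

288 pm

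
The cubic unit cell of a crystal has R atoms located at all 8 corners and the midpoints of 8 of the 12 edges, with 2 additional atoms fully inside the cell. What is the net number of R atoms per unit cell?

Corner atoms are shared by 8 cells (1/8 each), edge atoms by 4 (1/4 each), interior atoms are unshared.
Net atoms = 8 × 1/8 + 8 × 1/4 + 2 = 1 + 2 + 2 = 5.

5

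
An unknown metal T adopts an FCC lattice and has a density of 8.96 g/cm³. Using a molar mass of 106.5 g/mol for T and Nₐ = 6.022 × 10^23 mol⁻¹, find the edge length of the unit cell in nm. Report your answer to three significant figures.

With Z = 4 atoms per FCC cell, a³ = Z·M/(N_A·ρ) = 4 × 106.5 / (6.022 × 10²³ × 8.960 g/cm³) = 7.895 × 10^-23 cm³.
a = (7.895 × 10^-23)^(1/3) = 4.290 × 10^-8 cm = 0.429 nm.

0.429 nm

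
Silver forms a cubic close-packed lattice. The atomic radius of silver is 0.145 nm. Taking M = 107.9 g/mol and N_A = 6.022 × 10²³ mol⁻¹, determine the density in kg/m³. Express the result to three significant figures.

In an FCC lattice, atoms touch along the face diagonal, so √2·a = 4r, giving a = 0.4101 nm = 4.101 × 10^-8 cm.
With Z = 4, ρ = Z·M/(N_A·a³) = 4 × 107.9 / (6.022 × 10²³ × 6.898 × 10^-23) = 10.39 g/cm³ = 10400 kg/m³.

10400 kg/m³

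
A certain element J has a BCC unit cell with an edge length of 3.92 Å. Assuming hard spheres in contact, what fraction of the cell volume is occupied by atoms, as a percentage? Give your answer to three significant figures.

68.0%

In a BCC lattice atoms touch along the body diagonal, so √3·a = 4r, so r = 0.4330a = 1.697 Å.
Packing fraction = Z·(4/3)πr³ / a³ = 2 × (4/3)π × (1.697)³ / (3.92)³ = 0.6802 = 68.0%.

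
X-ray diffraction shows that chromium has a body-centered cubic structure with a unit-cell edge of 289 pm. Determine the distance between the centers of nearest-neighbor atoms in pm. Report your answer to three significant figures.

In a BCC structure, atoms touch along the body diagonal, so √3·a = 4r; the nearest-neighbor distance equals 2r = 0.8660·a.
d = 0.8660 × 289 = 250 pm.

250 pm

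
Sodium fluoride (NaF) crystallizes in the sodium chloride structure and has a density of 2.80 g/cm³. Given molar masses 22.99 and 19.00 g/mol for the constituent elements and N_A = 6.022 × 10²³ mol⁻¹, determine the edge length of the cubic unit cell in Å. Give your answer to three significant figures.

4.64 Å

M(NaF) = 41.99 g/mol; Z = 4 formula units per cell.
a³ = Z·M/(N_A·ρ) = 4 × 41.99 / (6.022 × 10²³ × 2.80) = 9.961 × 10^-23 cm³, so a = 4.636 × 10^-8 cm = 4.64 Å.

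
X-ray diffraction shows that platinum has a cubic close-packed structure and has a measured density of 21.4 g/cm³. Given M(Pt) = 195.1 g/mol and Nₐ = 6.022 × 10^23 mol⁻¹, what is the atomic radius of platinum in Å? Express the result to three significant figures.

1.39 Å

For an FCC cell (Z = 4), a³ = Z·M/(N_A·ρ) = 4 × 195.1 / (6.022 × 10²³ × 21.40) = 6.056 × 10^-23 cm³, so a = 3.927 × 10^-8 cm = 3.927 Å.
Atoms touch along the face diagonal, so √2·a = 4r, so r = 0.3536 × a = 1.39 Å.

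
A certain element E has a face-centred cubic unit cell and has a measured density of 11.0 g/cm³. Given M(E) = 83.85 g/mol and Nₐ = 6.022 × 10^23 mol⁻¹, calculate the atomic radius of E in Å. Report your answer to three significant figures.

For an FCC cell (Z = 4), a³ = Z·M/(N_A·ρ) = 4 × 83.85 / (6.022 × 10²³ × 11.00) = 5.063 × 10^-23 cm³, so a = 3.700 × 10^-8 cm = 3.700 Å.
Atoms touch along the face diagonal, so √2·a = 4r, so r = 0.3536 × a = 1.31 Å.

1.31 Å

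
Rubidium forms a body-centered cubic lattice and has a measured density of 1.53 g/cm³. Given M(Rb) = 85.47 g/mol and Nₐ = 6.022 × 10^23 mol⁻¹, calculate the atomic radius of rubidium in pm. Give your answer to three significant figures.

For a BCC cell (Z = 2), a³ = Z·M/(N_A·ρ) = 2 × 85.47 / (6.022 × 10²³ × 1.530) = 1.855 × 10^-22 cm³, so a = 5.703 × 10^-8 cm = 570.3 pm.
Atoms touch along the body diagonal, so √3·a = 4r, so r = 0.4330 × a = 247 pm.

247 pm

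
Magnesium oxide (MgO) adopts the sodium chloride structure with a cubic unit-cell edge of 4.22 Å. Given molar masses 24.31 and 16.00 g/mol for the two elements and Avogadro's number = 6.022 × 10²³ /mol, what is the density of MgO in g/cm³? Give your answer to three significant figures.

3.56 g/cm³

The sodium chloride structure contains Z = 4 formula units per cell; M(MgO) = 24.31 + 16.00 = 40.31 g/mol.
a³ = (4.220 × 10^-8 cm)³ = 7.515 × 10^-23 cm³.
ρ = 4 × 40.31 / (6.022 × 10²³ × 7.515 × 10^-23) = 3.563 g/cm³.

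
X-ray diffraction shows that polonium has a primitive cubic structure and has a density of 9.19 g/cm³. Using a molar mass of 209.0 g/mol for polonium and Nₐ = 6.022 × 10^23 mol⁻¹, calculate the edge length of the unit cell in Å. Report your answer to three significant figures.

3.36 Å

With Z = 1 atom per simple cubic cell, a³ = Z·M/(N_A·ρ) = 1 × 209.0 / (6.022 × 10²³ × 9.190 g/cm³) = 3.777 × 10^-23 cm³.
a = (3.777 × 10^-23)^(1/3) = 3.355 × 10^-8 cm = 3.36 Å.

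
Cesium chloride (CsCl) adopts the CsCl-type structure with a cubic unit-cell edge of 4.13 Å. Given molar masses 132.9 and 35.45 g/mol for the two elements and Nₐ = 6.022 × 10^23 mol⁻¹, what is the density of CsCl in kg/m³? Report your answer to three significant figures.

The CsCl-type structure contains Z = 1 formula unit per cell; M(CsCl) = 132.9 + 35.45 = 168.35 g/mol.
a³ = (4.130 × 10^-8 cm)³ = 7.044 × 10^-23 cm³.
ρ = 1 × 168.35 / (6.022 × 10²³ × 7.044 × 10^-23) = 3.968 g/cm³ = 3970 kg/m³.

3970 kg/m³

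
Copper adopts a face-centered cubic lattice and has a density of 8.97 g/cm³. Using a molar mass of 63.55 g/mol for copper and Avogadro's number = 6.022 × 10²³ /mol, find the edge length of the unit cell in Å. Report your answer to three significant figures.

With Z = 4 atoms per FCC cell, a³ = Z·M/(N_A·ρ) = 4 × 63.55 / (6.022 × 10²³ × 8.970 g/cm³) = 4.706 × 10^-23 cm³.
a = (4.706 × 10^-23)^(1/3) = 3.610 × 10^-8 cm = 3.61 Å.

3.61 Å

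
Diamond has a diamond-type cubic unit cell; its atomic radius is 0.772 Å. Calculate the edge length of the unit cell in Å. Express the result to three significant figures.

3.57 Å

In a diamond cubic lattice, nearest neighbors lie along the body diagonal with √3·a = 8r.
a = 8r/√3 = 8 × 0.772 / 1.7321 = 3.57 Å.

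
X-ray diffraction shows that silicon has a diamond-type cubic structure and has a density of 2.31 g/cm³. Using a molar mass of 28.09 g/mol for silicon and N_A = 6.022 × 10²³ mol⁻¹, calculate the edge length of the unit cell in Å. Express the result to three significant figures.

5.45 Å

With Z = 8 atoms per diamond cubic cell, a³ = Z·M/(N_A·ρ) = 8 × 28.09 / (6.022 × 10²³ × 2.310 g/cm³) = 1.615 × 10^-22 cm³.
a = (1.615 × 10^-22)^(1/3) = 5.446 × 10^-8 cm = 5.45 Å.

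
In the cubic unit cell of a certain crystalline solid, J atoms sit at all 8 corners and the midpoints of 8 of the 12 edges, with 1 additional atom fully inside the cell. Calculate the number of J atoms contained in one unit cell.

Corner atoms are shared by 8 cells (1/8 each), edge atoms by 4 (1/4 each), interior atoms are unshared.
Net atoms = 8 × 1/8 + 8 × 1/4 + 1 = 1 + 2 + 1 = 4.

4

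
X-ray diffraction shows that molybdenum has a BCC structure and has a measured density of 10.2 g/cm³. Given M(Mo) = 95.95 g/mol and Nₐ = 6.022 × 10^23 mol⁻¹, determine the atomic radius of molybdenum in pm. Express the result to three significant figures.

For a BCC cell (Z = 2), a³ = Z·M/(N_A·ρ) = 2 × 95.95 / (6.022 × 10²³ × 10.20) = 3.124 × 10^-23 cm³, so a = 3.150 × 10^-8 cm = 315.0 pm.
Atoms touch along the body diagonal, so √3·a = 4r, so r = 0.4330 × a = 136 pm.

136 pm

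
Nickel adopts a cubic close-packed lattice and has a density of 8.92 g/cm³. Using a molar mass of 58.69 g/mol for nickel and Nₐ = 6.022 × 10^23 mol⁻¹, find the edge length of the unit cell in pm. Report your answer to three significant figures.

With Z = 4 atoms per FCC cell, a³ = Z·M/(N_A·ρ) = 4 × 58.69 / (6.022 × 10²³ × 8.920 g/cm³) = 4.370 × 10^-23 cm³.
a = (4.370 × 10^-23)^(1/3) = 3.522 × 10^-8 cm = 352 pm.

352 pm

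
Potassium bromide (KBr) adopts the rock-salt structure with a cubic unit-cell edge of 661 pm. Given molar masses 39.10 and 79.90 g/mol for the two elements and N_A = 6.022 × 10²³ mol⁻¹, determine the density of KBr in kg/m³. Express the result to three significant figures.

The rock-salt structure contains Z = 4 formula units per cell; M(KBr) = 39.10 + 79.90 = 119.0 g/mol.
a³ = (6.610 × 10^-8 cm)³ = 2.888 × 10^-22 cm³.
ρ = 4 × 119.0 / (6.022 × 10²³ × 2.888 × 10^-22) = 2.737 g/cm³ = 2740 kg/m³.

2740 kg/m³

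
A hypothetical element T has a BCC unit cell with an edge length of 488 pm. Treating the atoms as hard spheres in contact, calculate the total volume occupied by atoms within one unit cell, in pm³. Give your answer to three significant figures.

7.90 × 10^7 pm³

In a BCC lattice atoms touch along the body diagonal, so √3·a = 4r, so r = 0.4330a = 211.3 pm.
V_atoms = Z × (4/3)πr³ = 2 × (4/3)π × (211.3)³ = 7.90 × 10^7 pm³.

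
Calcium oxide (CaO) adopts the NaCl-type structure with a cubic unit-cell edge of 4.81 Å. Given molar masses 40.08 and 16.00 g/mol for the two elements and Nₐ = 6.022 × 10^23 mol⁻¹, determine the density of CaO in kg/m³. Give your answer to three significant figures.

The NaCl-type structure contains Z = 4 formula units per cell; M(CaO) = 40.08 + 16.00 = 56.08 g/mol.
a³ = (4.810 × 10^-8 cm)³ = 1.113 × 10^-22 cm³.
ρ = 4 × 56.08 / (6.022 × 10²³ × 1.113 × 10^-22) = 3.347 g/cm³ = 3350 kg/m³.

3350 kg/m³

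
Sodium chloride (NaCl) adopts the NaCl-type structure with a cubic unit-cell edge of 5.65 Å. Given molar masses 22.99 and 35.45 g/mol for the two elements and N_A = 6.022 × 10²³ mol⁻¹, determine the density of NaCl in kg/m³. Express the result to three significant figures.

2150 kg/m³

The NaCl-type structure contains Z = 4 formula units per cell; M(NaCl) = 22.99 + 35.45 = 58.44 g/mol.
a³ = (5.650 × 10^-8 cm)³ = 1.804 × 10^-22 cm³.
ρ = 4 × 58.44 / (6.022 × 10²³ × 1.804 × 10^-22) = 2.152 g/cm³ = 2150 kg/m³.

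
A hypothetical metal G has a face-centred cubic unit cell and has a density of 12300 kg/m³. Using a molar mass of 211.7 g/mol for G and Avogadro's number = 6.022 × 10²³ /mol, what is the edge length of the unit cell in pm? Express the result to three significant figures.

485 pm

With Z = 4 atoms per FCC cell, a³ = Z·M/(N_A·ρ) = 4 × 211.7 / (6.022 × 10²³ × 12.30 g/cm³) = 1.143 × 10^-22 cm³.
a = (1.143 × 10^-22)^(1/3) = 4.853 × 10^-8 cm = 485 pm.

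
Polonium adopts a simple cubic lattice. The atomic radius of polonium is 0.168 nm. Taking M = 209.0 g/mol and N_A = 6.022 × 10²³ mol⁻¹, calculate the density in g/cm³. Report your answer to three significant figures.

9.15 g/cm³

In a simple cubic lattice, atoms touch along the cell edge, so a = 2r, giving a = 0.3360 nm = 3.360 × 10^-8 cm.
With Z = 1, ρ = Z·M/(N_A·a³) = 1 × 209.0 / (6.022 × 10²³ × 3.793 × 10^-23) = 9.149 g/cm³.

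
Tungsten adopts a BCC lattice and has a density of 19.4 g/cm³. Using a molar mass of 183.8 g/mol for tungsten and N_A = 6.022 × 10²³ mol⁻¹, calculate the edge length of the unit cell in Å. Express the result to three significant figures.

With Z = 2 atoms per BCC cell, a³ = Z·M/(N_A·ρ) = 2 × 183.8 / (6.022 × 10²³ × 19.40 g/cm³) = 3.147 × 10^-23 cm³.
a = (3.147 × 10^-23)^(1/3) = 3.157 × 10^-8 cm = 3.16 Å.

3.16 Å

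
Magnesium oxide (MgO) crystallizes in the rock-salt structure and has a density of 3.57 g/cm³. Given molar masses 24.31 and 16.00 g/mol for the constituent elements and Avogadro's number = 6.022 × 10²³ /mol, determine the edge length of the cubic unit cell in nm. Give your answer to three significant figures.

0.422 nm

M(MgO) = 40.31 g/mol; Z = 4 formula units per cell.
a³ = Z·M/(N_A·ρ) = 4 × 40.31 / (6.022 × 10²³ × 3.57) = 7.500 × 10^-23 cm³, so a = 4.217 × 10^-8 cm = 0.422 nm.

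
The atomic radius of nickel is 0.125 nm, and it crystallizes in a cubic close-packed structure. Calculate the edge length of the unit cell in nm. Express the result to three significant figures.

0.354 nm

In an FCC lattice, atoms touch along the face diagonal, so √2·a = 4r.
a = 4r/√2 = 4 × 0.125 / 1.4142 = 0.354 nm.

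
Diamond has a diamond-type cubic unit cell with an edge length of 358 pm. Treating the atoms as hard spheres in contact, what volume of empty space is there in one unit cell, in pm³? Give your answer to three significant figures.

In a diamond cubic lattice nearest neighbors lie along the body diagonal with √3·a = 8r, so r = 0.2165a = 77.51 pm.
V_cell = a³ = 4.588 × 10^7 pm³; V_atoms = 8 × (4/3)πr³ = 1.560 × 10^7 pm³.
Empty space = 4.588 × 10^7 − 1.560 × 10^7 = 3.03 × 10^7 pm³.

3.03 × 10^7 pm³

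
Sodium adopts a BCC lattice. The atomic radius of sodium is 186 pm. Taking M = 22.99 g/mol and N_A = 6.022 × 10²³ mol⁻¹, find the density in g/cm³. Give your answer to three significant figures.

In a BCC lattice, atoms touch along the body diagonal, so √3·a = 4r, giving a = 429.5 pm = 4.295 × 10^-8 cm.
With Z = 2, ρ = Z·M/(N_A·a³) = 2 × 22.99 / (6.022 × 10²³ × 7.926 × 10^-23) = 0.9634 g/cm³.

0.963 g/cm³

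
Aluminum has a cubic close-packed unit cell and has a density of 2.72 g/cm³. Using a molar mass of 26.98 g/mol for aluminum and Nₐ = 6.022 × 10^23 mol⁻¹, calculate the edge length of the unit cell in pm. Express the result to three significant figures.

404 pm

With Z = 4 atoms per FCC cell, a³ = Z·M/(N_A·ρ) = 4 × 26.98 / (6.022 × 10²³ × 2.720 g/cm³) = 6.589 × 10^-23 cm³.
a = (6.589 × 10^-23)^(1/3) = 4.039 × 10^-8 cm = 404 pm.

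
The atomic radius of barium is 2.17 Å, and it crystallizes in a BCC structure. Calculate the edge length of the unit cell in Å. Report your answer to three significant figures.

In a BCC lattice, atoms touch along the body diagonal, so √3·a = 4r.
a = 4r/√3 = 4 × 2.17 / 1.7321 = 5.01 Å.

5.01 Å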